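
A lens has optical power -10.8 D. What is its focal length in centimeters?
f = 1/P = -9.259 cm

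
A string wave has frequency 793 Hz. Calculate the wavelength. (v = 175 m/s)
λ = v/f = 0.2207 m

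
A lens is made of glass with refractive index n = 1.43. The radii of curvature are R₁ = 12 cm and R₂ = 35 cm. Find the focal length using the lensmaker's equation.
1/f = (n − 1)(1/R₁ − 1/R₂) → f = 42.47 cm (converging lens)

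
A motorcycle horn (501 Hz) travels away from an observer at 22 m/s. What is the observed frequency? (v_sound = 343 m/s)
f_obs = f·v/(v + v_s) = 470.8 Hz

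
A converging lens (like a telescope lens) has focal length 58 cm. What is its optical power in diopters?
P = 1/f = 1.724 D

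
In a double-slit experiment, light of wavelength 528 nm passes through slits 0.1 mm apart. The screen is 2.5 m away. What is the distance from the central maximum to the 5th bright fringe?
y = mλL/d = 66 mm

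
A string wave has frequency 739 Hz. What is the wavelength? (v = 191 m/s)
λ = v/f = 0.2585 m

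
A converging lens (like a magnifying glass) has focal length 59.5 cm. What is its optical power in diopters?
P = 1/f = 1.681 D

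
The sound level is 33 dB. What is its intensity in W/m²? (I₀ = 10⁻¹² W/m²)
I = I₀·10^(β/10) = 2.00 × 10⁻⁹ W/m²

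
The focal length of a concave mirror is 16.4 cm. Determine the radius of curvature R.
R = 2|f| = 32.8 cm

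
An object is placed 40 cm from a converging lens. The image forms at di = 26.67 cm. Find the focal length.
1/f = 1/do + 1/di → f = 16 cm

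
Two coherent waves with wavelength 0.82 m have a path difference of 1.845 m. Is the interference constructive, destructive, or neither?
neither (partial) — path difference = 2.25λ, neither a whole number of wavelengths nor an odd multiple of λ/2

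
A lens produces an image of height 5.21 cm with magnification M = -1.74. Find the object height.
ho = |hi|/|M| = 2.994 cm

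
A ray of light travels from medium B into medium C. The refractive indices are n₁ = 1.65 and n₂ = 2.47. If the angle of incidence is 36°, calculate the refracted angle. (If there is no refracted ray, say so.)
sin θ₂ = (n₁/n₂)·sin θ₁ = 0.3927 → θ₂ = 23.12°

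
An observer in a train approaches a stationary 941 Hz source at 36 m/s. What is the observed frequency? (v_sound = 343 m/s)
f_obs = f·(v + v_o)/v = 1040 Hz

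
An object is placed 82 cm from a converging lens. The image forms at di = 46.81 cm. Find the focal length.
1/f = 1/do + 1/di → f = 29.8 cm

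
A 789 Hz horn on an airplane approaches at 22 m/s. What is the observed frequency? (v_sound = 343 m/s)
f_obs = f·v/(v − v_s) = 843.1 Hz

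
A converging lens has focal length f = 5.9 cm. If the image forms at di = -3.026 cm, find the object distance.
1/do = 1/f − 1/di → do = 2 cm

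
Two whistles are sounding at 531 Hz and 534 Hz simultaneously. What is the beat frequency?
3 Hz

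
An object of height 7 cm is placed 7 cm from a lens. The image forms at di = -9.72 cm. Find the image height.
hi = (-di/do) × ho = 9.72 cm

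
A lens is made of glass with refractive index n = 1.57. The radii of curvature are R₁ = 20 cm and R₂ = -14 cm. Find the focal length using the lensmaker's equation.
1/f = (n − 1)(1/R₁ − 1/R₂) → f = 14.45 cm (converging lens)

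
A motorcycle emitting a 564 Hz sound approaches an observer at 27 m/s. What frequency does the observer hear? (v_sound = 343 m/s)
f_obs = f·v/(v − v_s) = 612.2 Hz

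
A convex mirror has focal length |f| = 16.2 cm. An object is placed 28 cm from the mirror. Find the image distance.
f = −16.2 cm (convex); 1/di = 1/f − 1/do → di = -10.26 cm (virtual image, behind mirror)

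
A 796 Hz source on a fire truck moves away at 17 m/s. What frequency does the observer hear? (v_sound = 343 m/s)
f_obs = f·v/(v + v_s) = 758.4 Hz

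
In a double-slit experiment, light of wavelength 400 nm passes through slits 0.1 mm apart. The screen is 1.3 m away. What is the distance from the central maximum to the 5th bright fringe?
y = mλL/d = 26 mm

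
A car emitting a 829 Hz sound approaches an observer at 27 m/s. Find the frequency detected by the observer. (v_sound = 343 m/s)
f_obs = f·v/(v − v_s) = 899.8 Hz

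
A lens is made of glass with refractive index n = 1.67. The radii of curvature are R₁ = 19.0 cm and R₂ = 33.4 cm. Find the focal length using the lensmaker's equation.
1/f = (n − 1)(1/R₁ − 1/R₂) → f = 65.78 cm (converging lens)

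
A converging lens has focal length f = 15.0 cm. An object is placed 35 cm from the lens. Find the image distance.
1/di = 1/f − 1/do → di = 26.25 cm (real image)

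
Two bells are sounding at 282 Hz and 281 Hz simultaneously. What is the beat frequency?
1 Hz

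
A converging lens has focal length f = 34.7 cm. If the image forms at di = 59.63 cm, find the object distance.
1/do = 1/f − 1/di → do = 83 cm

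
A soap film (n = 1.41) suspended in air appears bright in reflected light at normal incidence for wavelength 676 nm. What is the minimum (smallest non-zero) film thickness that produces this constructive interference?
2nt = (m − ½)λ with m = 1 → t = (m − ½)λ/(2n) = 119.9 nm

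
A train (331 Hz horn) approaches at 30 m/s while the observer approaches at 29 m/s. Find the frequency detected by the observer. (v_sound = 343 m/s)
f_obs = f·(v + v_o)/(v − v_s) = 393.4 Hz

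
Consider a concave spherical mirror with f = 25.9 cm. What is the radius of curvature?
R = 2|f| = 51.8 cm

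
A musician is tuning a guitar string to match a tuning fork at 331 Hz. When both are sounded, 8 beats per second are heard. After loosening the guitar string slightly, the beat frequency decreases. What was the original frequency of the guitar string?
339 Hz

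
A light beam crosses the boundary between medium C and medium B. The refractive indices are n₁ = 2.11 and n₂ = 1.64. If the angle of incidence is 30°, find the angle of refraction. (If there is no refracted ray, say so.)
sin θ₂ = (n₁/n₂)·sin θ₁ = 0.6433 → θ₂ = 40.04°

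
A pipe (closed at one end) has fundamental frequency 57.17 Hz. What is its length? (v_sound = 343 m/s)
L = v/(4f₁) = 1.5 m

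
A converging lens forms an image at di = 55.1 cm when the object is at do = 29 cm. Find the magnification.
M = −di/do = -1.9 (inverted image)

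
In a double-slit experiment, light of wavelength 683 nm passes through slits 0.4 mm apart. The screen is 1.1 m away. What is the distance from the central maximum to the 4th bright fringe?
y = mλL/d = 7.513 mm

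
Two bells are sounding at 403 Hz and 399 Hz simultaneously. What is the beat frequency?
4 Hz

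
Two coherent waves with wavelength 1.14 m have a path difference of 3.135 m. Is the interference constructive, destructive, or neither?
neither (partial) — path difference = 2.75λ, neither a whole number of wavelengths nor an odd multiple of λ/2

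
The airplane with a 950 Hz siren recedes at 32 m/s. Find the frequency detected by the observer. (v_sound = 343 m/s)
f_obs = f·v/(v + v_s) = 868.9 Hz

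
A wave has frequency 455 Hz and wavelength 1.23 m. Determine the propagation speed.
v = fλ = 559.6 m/s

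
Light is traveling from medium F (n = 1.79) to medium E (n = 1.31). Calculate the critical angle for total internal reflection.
θc = arcsin(n₂/n₁) = 47.04°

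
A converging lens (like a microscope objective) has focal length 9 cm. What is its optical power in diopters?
P = 1/f = 11.11 D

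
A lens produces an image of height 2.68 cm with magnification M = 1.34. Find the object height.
ho = |hi|/|M| = 2 cm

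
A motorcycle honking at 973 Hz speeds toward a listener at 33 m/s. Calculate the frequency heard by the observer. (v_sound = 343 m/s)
f_obs = f·v/(v − v_s) = 1077 Hz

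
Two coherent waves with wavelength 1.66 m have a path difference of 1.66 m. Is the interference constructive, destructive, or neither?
constructive — path difference = 1λ, a whole number of wavelengths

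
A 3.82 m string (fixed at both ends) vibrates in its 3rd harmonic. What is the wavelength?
λₙ = 2L/n = 2.547 m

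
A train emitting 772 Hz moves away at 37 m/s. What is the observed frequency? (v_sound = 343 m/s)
f_obs = f·v/(v + v_s) = 696.8 Hz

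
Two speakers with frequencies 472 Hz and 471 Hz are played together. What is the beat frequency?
1 Hz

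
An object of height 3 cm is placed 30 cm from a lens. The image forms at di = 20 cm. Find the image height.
hi = (-di/do) × ho = -2 cm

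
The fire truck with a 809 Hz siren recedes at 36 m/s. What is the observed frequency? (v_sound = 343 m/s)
f_obs = f·v/(v + v_s) = 732.2 Hz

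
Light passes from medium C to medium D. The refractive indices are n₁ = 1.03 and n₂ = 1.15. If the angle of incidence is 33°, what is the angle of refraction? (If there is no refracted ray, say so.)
sin θ₂ = (n₁/n₂)·sin θ₁ = 0.4878 → θ₂ = 29.2°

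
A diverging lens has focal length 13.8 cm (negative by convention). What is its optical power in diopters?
P = 1/f = -7.246 D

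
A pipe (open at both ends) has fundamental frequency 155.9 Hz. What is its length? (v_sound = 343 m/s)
L = v/(2f₁) = 1.1 m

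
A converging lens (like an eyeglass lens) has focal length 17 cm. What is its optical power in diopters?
P = 1/f = 5.882 D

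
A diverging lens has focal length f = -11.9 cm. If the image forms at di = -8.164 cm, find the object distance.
1/do = 1/f − 1/di → do = 26 cm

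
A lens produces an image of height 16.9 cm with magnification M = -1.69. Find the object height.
ho = |hi|/|M| = 10 cm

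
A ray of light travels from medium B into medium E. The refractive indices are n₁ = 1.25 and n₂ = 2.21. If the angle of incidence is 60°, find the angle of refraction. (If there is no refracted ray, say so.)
sin θ₂ = (n₁/n₂)·sin θ₁ = 0.4898 → θ₂ = 29.33°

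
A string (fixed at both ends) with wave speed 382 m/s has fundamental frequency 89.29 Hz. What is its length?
L = v/(2f₁) = 2.139 m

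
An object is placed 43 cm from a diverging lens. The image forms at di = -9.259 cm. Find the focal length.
1/f = 1/do + 1/di → f = -11.8 cm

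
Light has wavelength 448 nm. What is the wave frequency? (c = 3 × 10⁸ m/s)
f = c/λ = 6.696 × 10¹⁴ Hz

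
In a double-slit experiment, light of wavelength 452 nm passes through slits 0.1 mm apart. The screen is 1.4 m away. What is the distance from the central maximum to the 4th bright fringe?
y = mλL/d = 25.31 mm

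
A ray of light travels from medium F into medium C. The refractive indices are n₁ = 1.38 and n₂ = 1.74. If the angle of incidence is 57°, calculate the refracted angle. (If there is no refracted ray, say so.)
sin θ₂ = (n₁/n₂)·sin θ₁ = 0.6652 → θ₂ = 41.69°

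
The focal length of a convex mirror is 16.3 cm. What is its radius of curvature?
R = 2|f| = 32.6 cm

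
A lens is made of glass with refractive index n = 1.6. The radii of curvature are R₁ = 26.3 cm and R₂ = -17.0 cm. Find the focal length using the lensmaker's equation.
1/f = (n − 1)(1/R₁ − 1/R₂) → f = 17.21 cm (converging lens)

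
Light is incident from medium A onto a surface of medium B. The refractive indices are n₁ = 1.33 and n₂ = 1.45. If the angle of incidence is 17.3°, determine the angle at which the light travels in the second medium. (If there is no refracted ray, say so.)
sin θ₂ = (n₁/n₂)·sin θ₁ = 0.2728 → θ₂ = 15.83°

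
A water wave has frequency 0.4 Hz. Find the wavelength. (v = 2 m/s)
λ = v/f = 5 m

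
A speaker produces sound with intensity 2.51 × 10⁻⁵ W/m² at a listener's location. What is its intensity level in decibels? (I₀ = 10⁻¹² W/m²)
β = 10·log₁₀(I/I₀) = 74 dB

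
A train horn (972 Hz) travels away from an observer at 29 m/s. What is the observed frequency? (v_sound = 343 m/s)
f_obs = f·v/(v + v_s) = 896.2 Hz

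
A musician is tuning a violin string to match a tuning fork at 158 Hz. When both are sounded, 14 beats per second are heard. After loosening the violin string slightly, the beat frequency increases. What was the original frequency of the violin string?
144 Hz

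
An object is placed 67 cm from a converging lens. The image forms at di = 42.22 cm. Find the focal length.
1/f = 1/do + 1/di → f = 25.9 cm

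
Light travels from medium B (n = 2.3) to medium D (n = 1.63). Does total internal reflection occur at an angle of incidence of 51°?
θc = arcsin(n₂/n₁) = 45.13°; 51° > θc, so yes — total internal reflection.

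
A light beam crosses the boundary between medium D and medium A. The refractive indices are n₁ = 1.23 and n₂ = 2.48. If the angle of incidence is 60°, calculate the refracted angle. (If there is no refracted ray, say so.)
sin θ₂ = (n₁/n₂)·sin θ₁ = 0.4295 → θ₂ = 25.44°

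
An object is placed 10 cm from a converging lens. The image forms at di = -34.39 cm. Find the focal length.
1/f = 1/do + 1/di → f = 14.1 cm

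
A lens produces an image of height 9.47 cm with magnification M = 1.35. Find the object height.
ho = |hi|/|M| = 7.015 cm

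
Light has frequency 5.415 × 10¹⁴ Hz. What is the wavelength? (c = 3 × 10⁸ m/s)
λ = c/f = 554 nm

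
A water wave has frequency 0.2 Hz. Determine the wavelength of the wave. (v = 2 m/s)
λ = v/f = 10 m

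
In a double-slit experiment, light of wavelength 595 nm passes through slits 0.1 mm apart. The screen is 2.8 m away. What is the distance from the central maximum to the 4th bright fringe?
y = mλL/d = 66.64 mm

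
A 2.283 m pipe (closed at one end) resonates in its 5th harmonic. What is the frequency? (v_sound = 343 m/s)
fₙ = nv/(4L) = 187.8 Hz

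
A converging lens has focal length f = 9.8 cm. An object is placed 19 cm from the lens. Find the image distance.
1/di = 1/f − 1/do → di = 20.24 cm (real image)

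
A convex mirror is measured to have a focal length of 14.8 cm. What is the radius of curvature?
R = 2|f| = 29.6 cm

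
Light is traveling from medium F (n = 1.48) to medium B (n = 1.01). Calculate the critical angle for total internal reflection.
θc = arcsin(n₂/n₁) = 43.03°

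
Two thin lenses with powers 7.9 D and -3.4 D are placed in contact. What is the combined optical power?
P_total = P₁ + P₂ = 4.5 D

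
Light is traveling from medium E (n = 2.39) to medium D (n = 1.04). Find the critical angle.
θc = arcsin(n₂/n₁) = 25.79°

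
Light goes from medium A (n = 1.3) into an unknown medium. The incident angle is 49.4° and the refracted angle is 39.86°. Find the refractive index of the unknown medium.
n₂ = n₁·sin θ₁ / sin θ₂ = 1.54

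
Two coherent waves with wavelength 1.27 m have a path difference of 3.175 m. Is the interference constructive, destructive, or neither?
destructive — path difference = 2.5λ, an odd multiple of λ/2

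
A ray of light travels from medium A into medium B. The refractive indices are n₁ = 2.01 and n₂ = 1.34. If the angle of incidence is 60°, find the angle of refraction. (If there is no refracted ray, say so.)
sin θ₂ = (n₁/n₂)·sin θ₁ = 1.299 > 1, so there is no refracted ray — the light undergoes total internal reflection.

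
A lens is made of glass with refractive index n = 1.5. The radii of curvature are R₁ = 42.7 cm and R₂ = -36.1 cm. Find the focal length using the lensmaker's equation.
1/f = (n − 1)(1/R₁ − 1/R₂) → f = 39.12 cm (converging lens)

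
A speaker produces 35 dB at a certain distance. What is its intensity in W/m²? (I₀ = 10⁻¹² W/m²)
I = I₀·10^(β/10) = 3.16 × 10⁻⁹ W/m²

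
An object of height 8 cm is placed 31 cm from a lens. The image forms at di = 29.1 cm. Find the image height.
hi = (-di/do) × ho = -7.51 cm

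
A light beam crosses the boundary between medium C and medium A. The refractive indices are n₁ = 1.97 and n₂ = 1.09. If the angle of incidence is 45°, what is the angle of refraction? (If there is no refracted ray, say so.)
sin θ₂ = (n₁/n₂)·sin θ₁ = 1.278 > 1, so there is no refracted ray — the light undergoes total internal reflection.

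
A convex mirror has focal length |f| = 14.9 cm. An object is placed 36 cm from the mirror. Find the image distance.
f = −14.9 cm (convex); 1/di = 1/f − 1/do → di = -10.54 cm (virtual image, behind mirror)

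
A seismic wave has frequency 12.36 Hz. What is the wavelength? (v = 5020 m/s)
λ = v/f = 406.1 m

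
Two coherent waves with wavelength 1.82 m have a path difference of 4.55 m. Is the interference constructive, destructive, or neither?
destructive — path difference = 2.5λ, an odd multiple of λ/2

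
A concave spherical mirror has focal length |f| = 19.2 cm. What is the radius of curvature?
R = 2|f| = 38.4 cm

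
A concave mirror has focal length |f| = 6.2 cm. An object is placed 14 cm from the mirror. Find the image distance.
f = +6.2 cm (concave); 1/di = 1/f − 1/do → di = 11.13 cm (real image, in front of mirror)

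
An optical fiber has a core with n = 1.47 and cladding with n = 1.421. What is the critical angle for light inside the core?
θc = arcsin(n_cladding/n_core) = 75.16°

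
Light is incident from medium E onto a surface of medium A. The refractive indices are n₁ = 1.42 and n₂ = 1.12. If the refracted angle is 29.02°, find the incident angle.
sin θ₁ = (n₂/n₁)·sin θ₂ → θ₁ = 22.5°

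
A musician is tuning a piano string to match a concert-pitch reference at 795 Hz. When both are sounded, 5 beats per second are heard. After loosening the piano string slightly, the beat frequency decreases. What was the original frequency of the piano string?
800 Hz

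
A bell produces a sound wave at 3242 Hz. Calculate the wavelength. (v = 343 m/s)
λ = v/f = 0.1058 m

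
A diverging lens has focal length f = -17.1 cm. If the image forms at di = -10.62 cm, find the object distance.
1/do = 1/f − 1/di → do = 28.02 cm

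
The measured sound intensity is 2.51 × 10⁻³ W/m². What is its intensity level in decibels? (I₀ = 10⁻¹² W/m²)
β = 10·log₁₀(I/I₀) = 94 dB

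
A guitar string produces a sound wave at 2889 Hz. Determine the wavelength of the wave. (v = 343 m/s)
λ = v/f = 0.1187 m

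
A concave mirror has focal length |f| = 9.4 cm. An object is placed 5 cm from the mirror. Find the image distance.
f = +9.4 cm (concave); 1/di = 1/f − 1/do → di = -10.68 cm (virtual image, behind mirror)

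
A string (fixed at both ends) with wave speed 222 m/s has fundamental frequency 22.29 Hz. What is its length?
L = v/(2f₁) = 4.98 m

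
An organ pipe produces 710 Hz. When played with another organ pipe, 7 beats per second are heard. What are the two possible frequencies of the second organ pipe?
f₂ = 710 ± 7 Hz → 717 Hz or 703 Hz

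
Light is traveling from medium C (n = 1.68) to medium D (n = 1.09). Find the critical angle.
θc = arcsin(n₂/n₁) = 40.45°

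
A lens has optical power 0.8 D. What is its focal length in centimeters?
f = 1/P = 125 cm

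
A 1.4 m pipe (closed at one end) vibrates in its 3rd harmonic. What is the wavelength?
λₙ = 4L/n = 1.867 m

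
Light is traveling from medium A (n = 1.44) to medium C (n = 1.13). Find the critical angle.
θc = arcsin(n₂/n₁) = 51.69°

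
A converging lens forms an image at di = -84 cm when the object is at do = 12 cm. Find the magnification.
M = −di/do = 7 (upright image)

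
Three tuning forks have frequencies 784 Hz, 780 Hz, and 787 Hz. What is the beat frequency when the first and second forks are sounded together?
4 Hz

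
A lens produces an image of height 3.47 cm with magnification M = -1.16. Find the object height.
ho = |hi|/|M| = 2.991 cm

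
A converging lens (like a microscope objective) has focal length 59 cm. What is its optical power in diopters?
P = 1/f = 1.695 D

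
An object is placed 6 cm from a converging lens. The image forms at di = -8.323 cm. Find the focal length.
1/f = 1/do + 1/di → f = 21.5 cm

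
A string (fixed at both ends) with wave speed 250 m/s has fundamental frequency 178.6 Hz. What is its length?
L = v/(2f₁) = 0.6999 m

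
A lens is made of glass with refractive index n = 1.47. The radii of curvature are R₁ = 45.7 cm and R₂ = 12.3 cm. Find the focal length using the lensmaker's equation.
1/f = (n − 1)(1/R₁ − 1/R₂) → f = -35.81 cm (diverging lens)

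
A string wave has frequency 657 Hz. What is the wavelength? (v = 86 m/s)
λ = v/f = 0.1309 m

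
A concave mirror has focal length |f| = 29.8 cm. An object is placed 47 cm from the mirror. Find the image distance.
f = +29.8 cm (concave); 1/di = 1/f − 1/do → di = 81.43 cm (real image, in front of mirror)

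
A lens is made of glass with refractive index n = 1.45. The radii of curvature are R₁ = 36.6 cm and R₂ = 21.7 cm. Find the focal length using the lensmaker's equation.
1/f = (n − 1)(1/R₁ − 1/R₂) → f = -118.5 cm (diverging lens)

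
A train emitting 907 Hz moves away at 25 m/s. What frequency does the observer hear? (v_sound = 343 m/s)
f_obs = f·v/(v + v_s) = 845.4 Hz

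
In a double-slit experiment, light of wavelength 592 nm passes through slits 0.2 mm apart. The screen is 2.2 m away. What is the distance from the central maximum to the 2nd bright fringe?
y = mλL/d = 13.02 mm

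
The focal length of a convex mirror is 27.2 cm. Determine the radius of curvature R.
R = 2|f| = 54.4 cm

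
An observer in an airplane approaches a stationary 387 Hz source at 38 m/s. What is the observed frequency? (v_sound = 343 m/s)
f_obs = f·(v + v_o)/v = 429.9 Hz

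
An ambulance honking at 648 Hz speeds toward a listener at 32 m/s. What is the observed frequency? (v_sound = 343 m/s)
f_obs = f·v/(v − v_s) = 714.7 Hz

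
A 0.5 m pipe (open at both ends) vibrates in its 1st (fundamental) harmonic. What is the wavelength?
λₙ = 2L/n = 1 m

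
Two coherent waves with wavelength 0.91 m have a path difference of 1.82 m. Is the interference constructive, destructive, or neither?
constructive — path difference = 2λ, a whole number of wavelengths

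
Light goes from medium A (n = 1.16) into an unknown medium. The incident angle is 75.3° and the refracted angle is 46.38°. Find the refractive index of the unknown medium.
n₂ = n₁·sin θ₁ / sin θ₂ = 1.55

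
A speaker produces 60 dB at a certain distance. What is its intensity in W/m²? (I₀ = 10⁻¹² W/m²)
I = I₀·10^(β/10) = 1.00 × 10⁻⁶ W/m²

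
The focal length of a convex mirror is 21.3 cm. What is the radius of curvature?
R = 2|f| = 42.6 cm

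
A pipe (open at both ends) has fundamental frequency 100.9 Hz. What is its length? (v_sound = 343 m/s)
L = v/(2f₁) = 1.7 m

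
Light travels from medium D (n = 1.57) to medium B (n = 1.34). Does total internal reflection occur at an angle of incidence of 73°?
θc = arcsin(n₂/n₁) = 58.59°; 73° > θc, so yes — total internal reflection.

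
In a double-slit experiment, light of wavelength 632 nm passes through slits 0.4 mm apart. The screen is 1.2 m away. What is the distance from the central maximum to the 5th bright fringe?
y = mλL/d = 9.48 mm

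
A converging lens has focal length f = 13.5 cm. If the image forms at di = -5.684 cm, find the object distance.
1/do = 1/f − 1/di → do = 4 cm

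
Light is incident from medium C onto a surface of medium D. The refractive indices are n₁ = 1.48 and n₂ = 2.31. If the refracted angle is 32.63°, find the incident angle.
sin θ₁ = (n₂/n₁)·sin θ₂ → θ₁ = 57.31°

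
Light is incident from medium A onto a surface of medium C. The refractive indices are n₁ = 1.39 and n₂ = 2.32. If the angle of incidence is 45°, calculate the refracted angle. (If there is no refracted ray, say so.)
sin θ₂ = (n₁/n₂)·sin θ₁ = 0.4237 → θ₂ = 25.07°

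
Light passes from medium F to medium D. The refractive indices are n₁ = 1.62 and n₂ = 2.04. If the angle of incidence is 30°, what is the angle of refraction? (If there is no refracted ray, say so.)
sin θ₂ = (n₁/n₂)·sin θ₁ = 0.3971 → θ₂ = 23.39°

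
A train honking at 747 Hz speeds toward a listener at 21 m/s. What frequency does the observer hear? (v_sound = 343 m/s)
f_obs = f·v/(v − v_s) = 795.7 Hz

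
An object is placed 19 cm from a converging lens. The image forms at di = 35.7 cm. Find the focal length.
1/f = 1/do + 1/di → f = 12.4 cm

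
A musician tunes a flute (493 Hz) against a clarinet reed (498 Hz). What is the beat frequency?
5 Hz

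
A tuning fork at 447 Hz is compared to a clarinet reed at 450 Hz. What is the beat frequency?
3 Hz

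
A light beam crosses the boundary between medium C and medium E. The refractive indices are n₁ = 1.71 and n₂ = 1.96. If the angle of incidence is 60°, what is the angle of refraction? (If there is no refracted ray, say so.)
sin θ₂ = (n₁/n₂)·sin θ₁ = 0.7556 → θ₂ = 49.07°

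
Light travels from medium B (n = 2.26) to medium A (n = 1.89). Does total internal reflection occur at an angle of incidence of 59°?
θc = arcsin(n₂/n₁) = 56.75°; 59° > θc, so yes — total internal reflection.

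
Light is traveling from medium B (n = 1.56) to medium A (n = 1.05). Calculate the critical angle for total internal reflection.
θc = arcsin(n₂/n₁) = 42.3°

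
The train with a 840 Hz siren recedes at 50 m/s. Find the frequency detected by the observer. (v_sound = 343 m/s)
f_obs = f·v/(v + v_s) = 733.1 Hz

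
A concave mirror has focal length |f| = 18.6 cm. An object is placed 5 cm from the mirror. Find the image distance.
f = +18.6 cm (concave); 1/di = 1/f − 1/do → di = -6.838 cm (virtual image, behind mirror)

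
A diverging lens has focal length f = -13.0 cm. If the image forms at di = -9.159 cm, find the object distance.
1/do = 1/f − 1/di → do = 31 cm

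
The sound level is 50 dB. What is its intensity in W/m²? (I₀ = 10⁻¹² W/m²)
I = I₀·10^(β/10) = 1.00 × 10⁻⁷ W/m²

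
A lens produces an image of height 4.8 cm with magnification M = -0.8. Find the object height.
ho = |hi|/|M| = 6 cm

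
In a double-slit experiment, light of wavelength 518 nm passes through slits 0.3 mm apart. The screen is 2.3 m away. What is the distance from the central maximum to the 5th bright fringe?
y = mλL/d = 19.86 mm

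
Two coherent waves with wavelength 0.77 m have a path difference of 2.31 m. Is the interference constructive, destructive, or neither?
constructive — path difference = 3λ, a whole number of wavelengths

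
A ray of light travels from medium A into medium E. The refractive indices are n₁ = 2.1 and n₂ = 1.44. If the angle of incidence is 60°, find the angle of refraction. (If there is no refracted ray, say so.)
sin θ₂ = (n₁/n₂)·sin θ₁ = 1.263 > 1, so there is no refracted ray — the light undergoes total internal reflection.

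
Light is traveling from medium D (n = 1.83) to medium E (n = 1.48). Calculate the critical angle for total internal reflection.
θc = arcsin(n₂/n₁) = 53.97°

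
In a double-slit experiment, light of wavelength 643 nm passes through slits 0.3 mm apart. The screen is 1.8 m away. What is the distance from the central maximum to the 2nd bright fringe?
y = mλL/d = 7.716 mm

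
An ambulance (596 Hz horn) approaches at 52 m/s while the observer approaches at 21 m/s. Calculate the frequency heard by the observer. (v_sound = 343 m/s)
f_obs = f·(v + v_o)/(v − v_s) = 745.5 Hz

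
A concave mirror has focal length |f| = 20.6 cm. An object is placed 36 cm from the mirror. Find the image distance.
f = +20.6 cm (concave); 1/di = 1/f − 1/do → di = 48.16 cm (real image, in front of mirror)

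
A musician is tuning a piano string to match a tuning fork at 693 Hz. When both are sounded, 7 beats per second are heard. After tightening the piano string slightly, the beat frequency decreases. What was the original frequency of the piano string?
686 Hz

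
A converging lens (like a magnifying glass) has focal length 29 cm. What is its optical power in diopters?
P = 1/f = 3.448 D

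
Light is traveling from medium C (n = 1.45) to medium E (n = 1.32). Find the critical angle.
θc = arcsin(n₂/n₁) = 65.55°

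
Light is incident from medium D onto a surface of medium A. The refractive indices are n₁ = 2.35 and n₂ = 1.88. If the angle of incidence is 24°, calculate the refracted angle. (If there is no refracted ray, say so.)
sin θ₂ = (n₁/n₂)·sin θ₁ = 0.5084 → θ₂ = 30.56°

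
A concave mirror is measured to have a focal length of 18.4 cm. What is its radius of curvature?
R = 2|f| = 36.8 cm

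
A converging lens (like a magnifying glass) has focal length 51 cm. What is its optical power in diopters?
P = 1/f = 1.961 D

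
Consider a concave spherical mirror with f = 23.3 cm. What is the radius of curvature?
R = 2|f| = 46.6 cm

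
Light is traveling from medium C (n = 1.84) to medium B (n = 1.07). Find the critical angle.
θc = arcsin(n₂/n₁) = 35.56°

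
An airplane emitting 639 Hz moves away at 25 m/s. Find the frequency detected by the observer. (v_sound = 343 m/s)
f_obs = f·v/(v + v_s) = 595.6 Hz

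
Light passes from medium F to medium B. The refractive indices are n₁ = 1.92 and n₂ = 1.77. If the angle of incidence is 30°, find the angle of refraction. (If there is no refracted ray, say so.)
sin θ₂ = (n₁/n₂)·sin θ₁ = 0.5424 → θ₂ = 32.85°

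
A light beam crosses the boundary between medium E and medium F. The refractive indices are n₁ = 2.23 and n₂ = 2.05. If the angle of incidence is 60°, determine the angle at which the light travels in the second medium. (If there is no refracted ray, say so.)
sin θ₂ = (n₁/n₂)·sin θ₁ = 0.9421 → θ₂ = 70.4°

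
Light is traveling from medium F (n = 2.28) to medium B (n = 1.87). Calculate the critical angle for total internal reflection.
θc = arcsin(n₂/n₁) = 55.1°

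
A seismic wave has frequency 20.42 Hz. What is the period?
T = 1/f = 0.04897 s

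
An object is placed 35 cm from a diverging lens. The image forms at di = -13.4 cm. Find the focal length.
1/f = 1/do + 1/di → f = -21.71 cm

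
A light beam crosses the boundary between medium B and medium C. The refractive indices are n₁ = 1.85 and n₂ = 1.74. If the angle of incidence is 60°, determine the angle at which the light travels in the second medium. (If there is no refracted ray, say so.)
sin θ₂ = (n₁/n₂)·sin θ₁ = 0.9208 → θ₂ = 67.04°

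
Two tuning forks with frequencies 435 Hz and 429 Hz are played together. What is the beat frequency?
6 Hz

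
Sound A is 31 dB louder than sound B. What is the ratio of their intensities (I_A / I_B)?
I_A/I_B = 10^(Δβ/10) = 1259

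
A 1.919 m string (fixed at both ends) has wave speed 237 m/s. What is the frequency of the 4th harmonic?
fₙ = nv/(2L) = 247 Hz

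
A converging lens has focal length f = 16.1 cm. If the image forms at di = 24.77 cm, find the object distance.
1/do = 1/f − 1/di → do = 46 cm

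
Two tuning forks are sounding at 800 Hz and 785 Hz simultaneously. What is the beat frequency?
15 Hz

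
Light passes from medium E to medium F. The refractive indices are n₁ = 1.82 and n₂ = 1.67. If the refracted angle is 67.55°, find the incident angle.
sin θ₁ = (n₂/n₁)·sin θ₂ → θ₁ = 58°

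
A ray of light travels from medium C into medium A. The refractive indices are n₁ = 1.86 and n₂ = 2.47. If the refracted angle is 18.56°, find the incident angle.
sin θ₁ = (n₂/n₁)·sin θ₂ → θ₁ = 25°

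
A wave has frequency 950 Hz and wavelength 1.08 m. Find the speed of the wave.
v = fλ = 1026 m/s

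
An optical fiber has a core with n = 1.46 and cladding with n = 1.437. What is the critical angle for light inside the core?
θc = arcsin(n_cladding/n_core) = 79.82°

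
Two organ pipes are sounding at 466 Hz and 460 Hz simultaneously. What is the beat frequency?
6 Hz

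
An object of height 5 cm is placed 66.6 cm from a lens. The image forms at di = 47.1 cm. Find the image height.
hi = (-di/do) × ho = -3.536 cm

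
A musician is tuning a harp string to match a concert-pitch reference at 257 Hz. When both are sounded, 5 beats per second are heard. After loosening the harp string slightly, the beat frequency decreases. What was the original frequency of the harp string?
262 Hz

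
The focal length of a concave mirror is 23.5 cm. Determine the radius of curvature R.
R = 2|f| = 47 cm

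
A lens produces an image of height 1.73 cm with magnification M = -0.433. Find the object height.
ho = |hi|/|M| = 3.995 cm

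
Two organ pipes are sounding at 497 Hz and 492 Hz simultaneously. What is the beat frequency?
5 Hz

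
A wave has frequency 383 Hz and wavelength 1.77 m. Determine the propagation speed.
v = fλ = 677.9 m/s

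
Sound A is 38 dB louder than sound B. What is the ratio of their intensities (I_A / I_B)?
I_A/I_B = 10^(Δβ/10) = 6310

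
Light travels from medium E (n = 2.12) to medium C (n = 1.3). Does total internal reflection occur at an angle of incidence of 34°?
θc = arcsin(n₂/n₁) = 37.82°; 34° < θc, so no — the ray refracts.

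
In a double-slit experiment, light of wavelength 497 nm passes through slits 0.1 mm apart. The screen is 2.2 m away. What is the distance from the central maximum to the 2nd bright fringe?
y = mλL/d = 21.87 mm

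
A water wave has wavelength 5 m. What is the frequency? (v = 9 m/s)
f = v/λ = 1.8 Hz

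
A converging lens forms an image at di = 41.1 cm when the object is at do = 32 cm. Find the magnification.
M = −di/do = -1.284 (inverted image)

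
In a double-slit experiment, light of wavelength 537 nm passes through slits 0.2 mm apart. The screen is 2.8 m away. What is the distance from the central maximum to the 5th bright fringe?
y = mλL/d = 37.59 mm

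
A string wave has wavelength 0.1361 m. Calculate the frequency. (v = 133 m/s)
f = v/λ = 977.2 Hz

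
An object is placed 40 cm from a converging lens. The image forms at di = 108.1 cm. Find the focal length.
1/f = 1/do + 1/di → f = 29.2 cm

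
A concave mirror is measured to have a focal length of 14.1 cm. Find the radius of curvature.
R = 2|f| = 28.2 cm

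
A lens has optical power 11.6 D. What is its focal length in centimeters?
f = 1/P = 8.621 cm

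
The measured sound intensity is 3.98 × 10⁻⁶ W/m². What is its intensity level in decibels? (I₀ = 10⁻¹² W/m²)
β = 10·log₁₀(I/I₀) = 66 dB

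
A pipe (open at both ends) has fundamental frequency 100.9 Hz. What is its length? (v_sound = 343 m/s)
L = v/(2f₁) = 1.7 m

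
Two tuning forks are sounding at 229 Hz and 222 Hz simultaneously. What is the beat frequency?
7 Hz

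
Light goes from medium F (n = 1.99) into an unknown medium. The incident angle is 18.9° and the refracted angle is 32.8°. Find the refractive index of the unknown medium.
n₂ = n₁·sin θ₁ / sin θ₂ = 1.19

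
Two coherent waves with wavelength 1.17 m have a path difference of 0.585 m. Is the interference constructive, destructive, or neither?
destructive — path difference = 0.5λ, an odd multiple of λ/2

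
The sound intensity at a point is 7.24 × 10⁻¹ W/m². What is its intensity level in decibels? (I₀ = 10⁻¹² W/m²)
β = 10·log₁₀(I/I₀) = 118.6 dB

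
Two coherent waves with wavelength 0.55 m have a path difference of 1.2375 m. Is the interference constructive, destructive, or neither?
neither (partial) — path difference = 2.25λ, neither a whole number of wavelengths nor an odd multiple of λ/2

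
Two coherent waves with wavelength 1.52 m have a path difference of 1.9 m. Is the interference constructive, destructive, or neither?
neither (partial) — path difference = 1.25λ, neither a whole number of wavelengths nor an odd multiple of λ/2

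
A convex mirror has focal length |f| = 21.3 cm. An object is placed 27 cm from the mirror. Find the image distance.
f = −21.3 cm (convex); 1/di = 1/f − 1/do → di = -11.91 cm (virtual image, behind mirror)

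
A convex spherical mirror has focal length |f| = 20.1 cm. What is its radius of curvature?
R = 2|f| = 40.2 cm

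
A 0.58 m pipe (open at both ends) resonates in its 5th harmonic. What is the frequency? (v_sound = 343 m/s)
fₙ = nv/(2L) = 1478 Hz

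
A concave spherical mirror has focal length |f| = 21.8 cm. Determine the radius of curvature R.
R = 2|f| = 43.6 cm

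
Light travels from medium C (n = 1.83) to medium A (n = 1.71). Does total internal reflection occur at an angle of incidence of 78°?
θc = arcsin(n₂/n₁) = 69.14°; 78° > θc, so yes — total internal reflection.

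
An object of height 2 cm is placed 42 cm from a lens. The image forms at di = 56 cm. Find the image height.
hi = (-di/do) × ho = -2.667 cm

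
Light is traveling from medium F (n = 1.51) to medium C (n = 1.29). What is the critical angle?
θc = arcsin(n₂/n₁) = 58.68°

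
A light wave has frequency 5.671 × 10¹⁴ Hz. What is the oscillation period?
T = 1/f = 1.763 × 10⁻¹⁵ s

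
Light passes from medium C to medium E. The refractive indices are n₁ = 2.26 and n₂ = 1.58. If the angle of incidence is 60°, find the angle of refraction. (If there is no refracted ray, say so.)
sin θ₂ = (n₁/n₂)·sin θ₁ = 1.239 > 1, so there is no refracted ray — the light undergoes total internal reflection.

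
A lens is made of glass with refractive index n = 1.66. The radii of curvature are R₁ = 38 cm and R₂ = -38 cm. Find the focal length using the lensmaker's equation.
1/f = (n − 1)(1/R₁ − 1/R₂) → f = 28.79 cm (converging lens)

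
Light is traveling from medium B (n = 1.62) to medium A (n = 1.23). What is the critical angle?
θc = arcsin(n₂/n₁) = 49.4°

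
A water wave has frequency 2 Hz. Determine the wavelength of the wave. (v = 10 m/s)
λ = v/f = 5 m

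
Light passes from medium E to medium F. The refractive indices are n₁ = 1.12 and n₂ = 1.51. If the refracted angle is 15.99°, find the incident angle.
sin θ₁ = (n₂/n₁)·sin θ₂ → θ₁ = 21.8°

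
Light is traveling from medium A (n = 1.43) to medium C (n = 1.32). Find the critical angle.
θc = arcsin(n₂/n₁) = 67.38°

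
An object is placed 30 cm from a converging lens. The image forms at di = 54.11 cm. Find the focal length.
1/f = 1/do + 1/di → f = 19.3 cm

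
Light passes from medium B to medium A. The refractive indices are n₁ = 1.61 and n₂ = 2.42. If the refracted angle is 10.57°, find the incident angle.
sin θ₁ = (n₂/n₁)·sin θ₂ → θ₁ = 16.01°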